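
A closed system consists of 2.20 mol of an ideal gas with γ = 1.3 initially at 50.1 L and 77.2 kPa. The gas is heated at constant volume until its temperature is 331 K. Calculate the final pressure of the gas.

T₁ = P₁V₁/(nR) = 77.2×50.1/(2.20×8.314) = 211 K.
Isochoric: V stays 50.1 L; P/T = const ⇒ T₂ = 331 K, P₂ = 121 kPa.

121 kPa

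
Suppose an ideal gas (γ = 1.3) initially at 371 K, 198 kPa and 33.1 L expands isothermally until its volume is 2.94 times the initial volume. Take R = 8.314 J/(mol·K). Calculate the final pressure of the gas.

Isothermal: T stays 371 K; PV = const ⇒ V₂ = 97.3 L, P₂ = 67.3 kPa.

67.3 kPa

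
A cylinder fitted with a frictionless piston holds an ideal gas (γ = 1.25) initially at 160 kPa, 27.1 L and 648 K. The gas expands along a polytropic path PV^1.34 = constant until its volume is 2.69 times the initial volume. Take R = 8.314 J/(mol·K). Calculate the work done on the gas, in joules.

n = P₁V₁/(RT₁) = 160×27.1/(8.314×648) = 0.805 mol.
Polytropic n=1.34: T₂ = T₁(V₁/V₂)^(n−1) = 648×(0.372)^0.34 = 463 K; P₂ = P₁(V₁/V₂)^n = 42.5 kPa.
W = (P₁V₁−P₂V₂)/(n−1) = (160×27.1−42.5×72.9)/0.34 = 3640 J.
Work done on the gas = −W_by = -3640 J.

-3640 J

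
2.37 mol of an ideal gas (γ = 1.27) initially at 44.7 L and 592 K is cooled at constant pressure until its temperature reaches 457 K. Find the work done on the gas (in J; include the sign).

2660 J

P₁ = nRT₁/V₁ = 2.37×8.314×592/44.7 = 261 kPa.
Isobaric: P stays 261 kPa; V/T = const ⇒ T₂ = 457 K, V₂ = 34.5 L.
W = PΔV = 261×(34.5−44.7) kPa·L = -2660 J.
Work done on the gas = −W_by = 2660 J.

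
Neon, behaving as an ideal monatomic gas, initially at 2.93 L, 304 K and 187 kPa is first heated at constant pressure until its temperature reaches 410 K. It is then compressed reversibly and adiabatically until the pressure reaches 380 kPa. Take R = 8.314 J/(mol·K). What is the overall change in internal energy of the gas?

650 J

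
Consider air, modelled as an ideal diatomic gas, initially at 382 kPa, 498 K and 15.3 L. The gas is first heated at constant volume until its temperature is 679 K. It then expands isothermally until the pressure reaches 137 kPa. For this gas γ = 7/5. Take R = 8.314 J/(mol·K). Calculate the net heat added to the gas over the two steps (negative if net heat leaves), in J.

n = P₁V₁/(RT₁) = 382×15.3/(8.314×498) = 1.41 mol.
Step 1 — Isochoric: V stays 15.3 L; P/T = const ⇒ T₂ = 679 K, P₂ = 521 kPa.
W = 0 (no volume change).
ΔU = nCvΔT = 1.41×20.8×(679−498) = 5310 J.
Q = ΔU = 5310 J.
State after step 1: P = 521 kPa, V = 15.3 L, T = 679 K.
Step 2 — Isothermal: T stays 679 K; PV = const ⇒ V₂ = 58.2 L, P₂ = 137 kPa.
ΔU = 0 (ideal gas, T constant).
W = nRT ln(V₂/V₁) = 1.41×8.314×679×ln(3.80) = 10600 J.
Q = ΔU + W = 10600 J.
Net over both steps: W = 10600 J, Q = 16000 J, ΔU = 5310 J.

16000 J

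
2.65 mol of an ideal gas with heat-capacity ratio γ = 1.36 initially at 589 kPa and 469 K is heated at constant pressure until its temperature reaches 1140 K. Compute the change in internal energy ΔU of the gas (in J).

41100 J

V₁ = nRT₁/P₁ = 2.65×8.314×469/589 = 17.5 L.
Isobaric: P stays 589 kPa; V/T = const ⇒ T₂ = 1140 K, V₂ = 42.6 L.
For an ideal gas ΔU = nCvΔT with Cv = R/(γ−1) = 23.1 J/(mol·K).
ΔU = 2.65×23.1×(1140−469) = 41100 J.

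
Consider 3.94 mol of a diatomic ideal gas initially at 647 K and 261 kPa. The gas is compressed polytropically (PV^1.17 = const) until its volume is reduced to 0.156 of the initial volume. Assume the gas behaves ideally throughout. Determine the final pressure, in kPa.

2290 kPa

V₁ = nRT₁/P₁ = 3.94×8.314×647/261 = 81.2 L.
Polytropic n=1.17: T₂ = T₁(V₁/V₂)^(n−1) = 647×(6.41)^0.17 = 887 K; P₂ = P₁(V₁/V₂)^n = 2290 kPa.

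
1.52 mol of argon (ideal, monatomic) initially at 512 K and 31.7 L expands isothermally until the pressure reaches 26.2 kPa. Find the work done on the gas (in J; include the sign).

-13300 J

P₁ = nRT₁/V₁ = 1.52×8.314×512/31.7 = 204 kPa.
Isothermal: T stays 512 K; PV = const ⇒ V₂ = 247 L, P₂ = 26.2 kPa.
W = nRT ln(V₂/V₁) = 1.52×8.314×512×ln(7.79) = 13300 J.
Work done on the gas = −W_by = -13300 J.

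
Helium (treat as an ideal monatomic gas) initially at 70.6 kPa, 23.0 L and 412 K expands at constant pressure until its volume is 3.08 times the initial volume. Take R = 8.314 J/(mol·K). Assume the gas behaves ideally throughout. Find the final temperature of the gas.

1270 K

Isobaric: P stays 70.6 kPa; V/T = const ⇒ T₂ = 1270 K, V₂ = 70.8 L.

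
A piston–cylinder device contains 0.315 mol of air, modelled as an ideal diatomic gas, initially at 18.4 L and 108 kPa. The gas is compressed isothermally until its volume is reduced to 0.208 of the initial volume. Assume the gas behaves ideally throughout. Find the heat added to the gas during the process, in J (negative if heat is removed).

T₁ = P₁V₁/(nR) = 108×18.4/(0.315×8.314) = 759 K.
Isothermal: T stays 759 K; PV = const ⇒ V₂ = 3.83 L, P₂ = 519 kPa.
ΔU = 0 (ideal gas, T constant).
W = nRT ln(V₂/V₁) = 0.315×8.314×759×ln(0.208) = -3120 J.
Q = ΔU + W = -3120 J.

-3120 J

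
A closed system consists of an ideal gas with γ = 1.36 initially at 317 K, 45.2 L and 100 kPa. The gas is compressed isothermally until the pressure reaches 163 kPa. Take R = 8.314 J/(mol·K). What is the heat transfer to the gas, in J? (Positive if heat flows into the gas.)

-2210 J

n = P₁V₁/(RT₁) = 100×45.2/(8.314×317) = 1.72 mol.
Isothermal: T stays 317 K; PV = const ⇒ V₂ = 27.7 L, P₂ = 163 kPa.
ΔU = 0 (ideal gas, T constant).
W = nRT ln(V₂/V₁) = 1.72×8.314×317×ln(0.613) = -2210 J.
Q = ΔU + W = -2210 J.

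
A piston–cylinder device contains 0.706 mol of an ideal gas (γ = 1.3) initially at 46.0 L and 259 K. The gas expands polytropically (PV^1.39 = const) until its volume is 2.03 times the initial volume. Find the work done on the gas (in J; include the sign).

P₁ = nRT₁/V₁ = 0.706×8.314×259/46.0 = 33.0 kPa.
Polytropic n=1.39: T₂ = T₁(V₁/V₂)^(n−1) = 259×(0.493)^0.39 = 197 K; P₂ = P₁(V₁/V₂)^n = 12.4 kPa.
W = (P₁V₁−P₂V₂)/(n−1) = (33.0×46.0−12.4×93.4)/0.39 = 941 J.
Work done on the gas = −W_by = -941 J.

-941 J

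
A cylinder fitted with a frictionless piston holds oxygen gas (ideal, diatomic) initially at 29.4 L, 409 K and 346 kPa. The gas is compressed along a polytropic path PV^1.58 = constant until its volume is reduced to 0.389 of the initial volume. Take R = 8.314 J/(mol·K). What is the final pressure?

Polytropic n=1.58: T₂ = T₁(V₁/V₂)^(n−1) = 409×(2.57)^0.58 = 707 K; P₂ = P₁(V₁/V₂)^n = 1540 kPa.

1540 kPa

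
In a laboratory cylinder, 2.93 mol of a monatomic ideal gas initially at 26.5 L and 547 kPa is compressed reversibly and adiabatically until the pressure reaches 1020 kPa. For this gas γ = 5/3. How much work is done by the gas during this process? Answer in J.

-6150 J

T₁ = P₁V₁/(nR) = 547×26.5/(2.93×8.314) = 595 K.
Adiabatic: T₂/T₁ = (P₂/P₁)^((γ−1)/γ) ⇒ T₂ = 595×(1.86)^0.400 = 763 K; V₂ = 18.2 L.
ΔU = nCvΔT = 2.93×12.5×(763−595) = 6150 J.
Q = 0 for an adiabatic process, so W = −ΔU = -6150 J.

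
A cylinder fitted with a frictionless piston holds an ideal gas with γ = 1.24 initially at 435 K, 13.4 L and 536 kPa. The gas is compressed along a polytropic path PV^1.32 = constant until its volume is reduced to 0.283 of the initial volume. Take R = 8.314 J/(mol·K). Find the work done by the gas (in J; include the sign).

-11200 J

n = P₁V₁/(RT₁) = 536×13.4/(8.314×435) = 1.99 mol.
Polytropic n=1.32: T₂ = T₁(V₁/V₂)^(n−1) = 435×(3.53)^0.32 = 652 K; P₂ = P₁(V₁/V₂)^n = 2840 kPa.
W = (P₁V₁−P₂V₂)/(n−1) = (536×13.4−2840×3.79)/0.32 = -11200 J.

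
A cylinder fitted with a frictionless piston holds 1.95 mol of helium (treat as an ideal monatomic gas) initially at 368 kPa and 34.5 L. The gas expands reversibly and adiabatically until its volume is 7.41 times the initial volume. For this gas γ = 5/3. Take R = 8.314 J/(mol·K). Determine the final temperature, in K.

T₁ = P₁V₁/(nR) = 368×34.5/(1.95×8.314) = 783 K.
Adiabatic: TV^(γ−1) = const ⇒ T₂ = 783×(0.135)^0.667 = 206 K; PV^γ = const ⇒ P₂ = 13.1 kPa.

206 K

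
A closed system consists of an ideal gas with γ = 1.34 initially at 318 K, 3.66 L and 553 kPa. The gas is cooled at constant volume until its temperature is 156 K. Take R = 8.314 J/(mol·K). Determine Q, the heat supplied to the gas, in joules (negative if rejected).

n = P₁V₁/(RT₁) = 553×3.66/(8.314×318) = 0.766 mol.
Isochoric: V stays 3.66 L; P/T = const ⇒ T₂ = 156 K, P₂ = 271 kPa.
W = 0 (no volume change).
ΔU = nCvΔT = 0.766×24.5×(156−318) = -3030 J.
Q = ΔU = -3030 J.

-3030 J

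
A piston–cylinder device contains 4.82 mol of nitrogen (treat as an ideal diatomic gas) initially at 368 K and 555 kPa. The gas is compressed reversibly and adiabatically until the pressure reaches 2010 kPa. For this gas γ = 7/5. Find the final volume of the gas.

10.6 L

V₁ = nRT₁/P₁ = 4.82×8.314×368/555 = 26.6 L.
Adiabatic: T₂/T₁ = (P₂/P₁)^((γ−1)/γ) ⇒ T₂ = 368×(3.62)^0.286 = 532 K; V₂ = 10.6 L.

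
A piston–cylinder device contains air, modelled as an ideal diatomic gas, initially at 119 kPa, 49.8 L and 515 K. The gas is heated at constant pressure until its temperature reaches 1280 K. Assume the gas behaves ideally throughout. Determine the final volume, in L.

124 L

Isobaric: P stays 119 kPa; V/T = const ⇒ T₂ = 1280 K, V₂ = 124 L.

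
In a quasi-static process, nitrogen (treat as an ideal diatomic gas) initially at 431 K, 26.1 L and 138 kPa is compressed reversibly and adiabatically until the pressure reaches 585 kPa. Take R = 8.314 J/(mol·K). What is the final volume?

9.30 L

Adiabatic: T₂/T₁ = (P₂/P₁)^((γ−1)/γ) ⇒ T₂ = 431×(4.24)^0.286 = 651 K; V₂ = 9.30 L.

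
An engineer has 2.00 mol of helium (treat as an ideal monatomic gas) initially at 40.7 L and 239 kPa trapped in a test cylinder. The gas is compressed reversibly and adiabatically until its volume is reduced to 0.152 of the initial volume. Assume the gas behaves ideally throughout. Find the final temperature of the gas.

T₁ = P₁V₁/(nR) = 239×40.7/(2.00×8.314) = 585 K.
Adiabatic: TV^(γ−1) = const ⇒ T₂ = 585×(6.58)^0.667 = 2050 K; PV^γ = const ⇒ P₂ = 5520 kPa.

2050 K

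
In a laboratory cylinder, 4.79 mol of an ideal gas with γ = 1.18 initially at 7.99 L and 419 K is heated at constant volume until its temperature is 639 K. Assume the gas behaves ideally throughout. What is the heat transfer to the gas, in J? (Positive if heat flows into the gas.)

P₁ = nRT₁/V₁ = 4.79×8.314×419/7.99 = 2090 kPa.
Isochoric: V stays 7.99 L; P/T = const ⇒ T₂ = 639 K, P₂ = 3180 kPa.
W = 0 (no volume change).
ΔU = nCvΔT = 4.79×46.2×(639−419) = 48700 J.
Q = ΔU = 48700 J.

48700 J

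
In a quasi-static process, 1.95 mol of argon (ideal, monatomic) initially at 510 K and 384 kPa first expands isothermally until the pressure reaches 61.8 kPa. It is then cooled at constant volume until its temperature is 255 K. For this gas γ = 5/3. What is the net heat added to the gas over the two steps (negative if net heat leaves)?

8900 J

V₁ = nRT₁/P₁ = 1.95×8.314×510/384 = 21.5 L.
Step 1 — Isothermal: T stays 510 K; PV = const ⇒ V₂ = 134 L, P₂ = 61.8 kPa.
ΔU = 0 (ideal gas, T constant).
W = nRT ln(V₂/V₁) = 1.95×8.314×510×ln(6.21) = 15100 J.
Q = ΔU + W = 15100 J.
State after step 1: P = 61.8 kPa, V = 134 L, T = 510 K.
Step 2 — Isochoric: V stays 134 L; P/T = const ⇒ T₂ = 255 K, P₂ = 30.9 kPa.
W = 0 (no volume change).
ΔU = nCvΔT = 1.95×12.5×(255−510) = -6200 J.
Q = ΔU = -6200 J.
Net over both steps: W = 15100 J, Q = 8900 J, ΔU = -6200 J.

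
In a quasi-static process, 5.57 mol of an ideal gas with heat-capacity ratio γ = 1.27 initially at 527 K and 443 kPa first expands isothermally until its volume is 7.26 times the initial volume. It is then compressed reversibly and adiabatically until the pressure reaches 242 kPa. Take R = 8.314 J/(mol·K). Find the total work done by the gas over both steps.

17600 J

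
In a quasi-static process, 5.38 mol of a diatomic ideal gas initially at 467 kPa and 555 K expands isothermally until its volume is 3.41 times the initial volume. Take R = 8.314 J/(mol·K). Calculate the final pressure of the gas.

137 kPa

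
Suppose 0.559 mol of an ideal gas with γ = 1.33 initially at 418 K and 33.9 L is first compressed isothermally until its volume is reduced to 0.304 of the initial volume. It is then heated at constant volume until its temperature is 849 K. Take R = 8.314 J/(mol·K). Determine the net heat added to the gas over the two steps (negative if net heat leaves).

3760 J

P₁ = nRT₁/V₁ = 0.559×8.314×418/33.9 = 57.3 kPa.
Step 1 — Isothermal: T stays 418 K; PV = const ⇒ V₂ = 10.3 L, P₂ = 189 kPa.
ΔU = 0 (ideal gas, T constant).
W = nRT ln(V₂/V₁) = 0.559×8.314×418×ln(0.304) = -2310 J.
Q = ΔU + W = -2310 J.
State after step 1: P = 189 kPa, V = 10.3 L, T = 418 K.
Step 2 — Isochoric: V stays 10.3 L; P/T = const ⇒ T₂ = 849 K, P₂ = 383 kPa.
W = 0 (no volume change).
ΔU = nCvΔT = 0.559×25.2×(849−418) = 6070 J.
Q = ΔU = 6070 J.
Net over both steps: W = -2310 J, Q = 3760 J, ΔU = 6070 J.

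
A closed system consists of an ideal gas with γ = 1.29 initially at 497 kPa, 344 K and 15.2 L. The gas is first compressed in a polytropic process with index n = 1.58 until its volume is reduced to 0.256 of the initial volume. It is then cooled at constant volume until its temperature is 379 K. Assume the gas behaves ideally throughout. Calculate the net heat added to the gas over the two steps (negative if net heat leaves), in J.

n = P₁V₁/(RT₁) = 497×15.2/(8.314×344) = 2.64 mol.
Step 1 — Polytropic n=1.58: T₂ = T₁(V₁/V₂)^(n−1) = 344×(3.91)^0.58 = 758 K; P₂ = P₁(V₁/V₂)^n = 4280 kPa.
W = (P₁V₁−P₂V₂)/(n−1) = (497×15.2−4280×3.89)/0.58 = -15700 J.
ΔU = nCvΔT = 2.64×28.7×(758−344) = 31400 J.
Q = ΔU + W = 15700 J.
State after step 1: P = 4280 kPa, V = 3.89 L, T = 758 K.
Step 2 — Isochoric: V stays 3.89 L; P/T = const ⇒ T₂ = 379 K, P₂ = 2140 kPa.
W = 0 (no volume change).
ΔU = nCvΔT = 2.64×28.7×(379−758) = -28700 J.
Q = ΔU = -28700 J.
Net over both steps: W = -15700 J, Q = -13000 J, ΔU = 2650 J.

-13000 J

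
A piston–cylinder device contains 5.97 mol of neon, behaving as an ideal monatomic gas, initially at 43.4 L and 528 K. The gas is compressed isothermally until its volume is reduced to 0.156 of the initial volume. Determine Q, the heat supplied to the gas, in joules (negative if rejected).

P₁ = nRT₁/V₁ = 5.97×8.314×528/43.4 = 604 kPa.
Isothermal: T stays 528 K; PV = const ⇒ V₂ = 6.77 L, P₂ = 3870 kPa.
ΔU = 0 (ideal gas, T constant).
W = nRT ln(V₂/V₁) = 5.97×8.314×528×ln(0.156) = -48700 J.
Q = ΔU + W = -48700 J.

-48700 J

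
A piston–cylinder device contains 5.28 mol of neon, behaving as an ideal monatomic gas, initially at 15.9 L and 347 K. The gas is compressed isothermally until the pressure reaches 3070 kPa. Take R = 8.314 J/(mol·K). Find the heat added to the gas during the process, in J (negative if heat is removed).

-17700 J

P₁ = nRT₁/V₁ = 5.28×8.314×347/15.9 = 958 kPa.
Isothermal: T stays 347 K; PV = const ⇒ V₂ = 4.96 L, P₂ = 3070 kPa.
ΔU = 0 (ideal gas, T constant).
W = nRT ln(V₂/V₁) = 5.28×8.314×347×ln(0.312) = -17700 J.
Q = ΔU + W = -17700 J.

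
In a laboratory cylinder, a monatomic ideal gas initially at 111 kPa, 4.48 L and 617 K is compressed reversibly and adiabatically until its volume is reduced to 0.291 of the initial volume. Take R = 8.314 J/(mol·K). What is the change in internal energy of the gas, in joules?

953 J

n = P₁V₁/(RT₁) = 111×4.48/(8.314×617) = 0.0969 mol.
Adiabatic: TV^(γ−1) = const ⇒ T₂ = 617×(3.44)^0.667 = 1410 K; PV^γ = const ⇒ P₂ = 869 kPa.
For an ideal gas ΔU = nCvΔT with Cv = (3/2)R = 12.5 J/(mol·K).
ΔU = 0.0969×12.5×(1410−617) = 953 J.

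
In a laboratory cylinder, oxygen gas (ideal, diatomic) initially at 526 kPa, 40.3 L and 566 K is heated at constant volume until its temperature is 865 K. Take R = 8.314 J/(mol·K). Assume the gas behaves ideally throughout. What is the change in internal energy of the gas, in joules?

28000 J

n = P₁V₁/(RT₁) = 526×40.3/(8.314×566) = 4.50 mol.
Isochoric: V stays 40.3 L; P/T = const ⇒ T₂ = 865 K, P₂ = 804 kPa.
For an ideal gas ΔU = nCvΔT with Cv = (5/2)R = 20.8 J/(mol·K).
ΔU = 4.50×20.8×(865−566) = 28000 J.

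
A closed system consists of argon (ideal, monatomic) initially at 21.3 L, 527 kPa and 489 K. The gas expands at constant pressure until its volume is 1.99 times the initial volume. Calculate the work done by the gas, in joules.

n = P₁V₁/(RT₁) = 527×21.3/(8.314×489) = 2.76 mol.
Isobaric: P stays 527 kPa; V/T = const ⇒ T₂ = 973 K, V₂ = 42.4 L.
W = PΔV = 527×(42.4−21.3) kPa·L = 11100 J.

11100 J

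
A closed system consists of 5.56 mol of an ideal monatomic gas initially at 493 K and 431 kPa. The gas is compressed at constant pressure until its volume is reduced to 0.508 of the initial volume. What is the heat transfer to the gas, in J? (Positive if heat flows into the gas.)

V₁ = nRT₁/P₁ = 5.56×8.314×493/431 = 52.9 L.
Isobaric: P stays 431 kPa; V/T = const ⇒ T₂ = 250 K, V₂ = 26.9 L.
W = PΔV = 431×(26.9−52.9) kPa·L = -11200 J.
ΔU = nCvΔT = 5.56×12.5×(250−493) = -16800 J.
Q = ΔU + W = nCpΔT = -28000 J.

-28000 J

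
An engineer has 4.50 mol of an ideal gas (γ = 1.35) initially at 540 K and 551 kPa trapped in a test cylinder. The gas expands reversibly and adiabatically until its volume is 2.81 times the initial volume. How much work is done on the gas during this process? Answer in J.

-17500 J

V₁ = nRT₁/P₁ = 4.50×8.314×540/551 = 36.7 L.
Adiabatic: TV^(γ−1) = const ⇒ T₂ = 540×(0.356)^0.350 = 376 K; PV^γ = const ⇒ P₂ = 137 kPa.
ΔU = nCvΔT = 4.50×23.8×(376−540) = -17500 J.
Q = 0 for an adiabatic process, so W = −ΔU = 17500 J.
Work done on the gas = −W_by = -17500 J.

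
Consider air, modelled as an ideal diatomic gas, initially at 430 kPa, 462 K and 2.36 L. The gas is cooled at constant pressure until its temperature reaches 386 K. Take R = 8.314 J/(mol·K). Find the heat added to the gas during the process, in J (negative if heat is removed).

-584 J

n = P₁V₁/(RT₁) = 430×2.36/(8.314×462) = 0.264 mol.
Isobaric: P stays 430 kPa; V/T = const ⇒ T₂ = 386 K, V₂ = 1.97 L.
W = PΔV = 430×(1.97−2.36) kPa·L = -167 J.
ΔU = nCvΔT = 0.264×20.8×(386−462) = -417 J.
Q = ΔU + W = nCpΔT = -584 J.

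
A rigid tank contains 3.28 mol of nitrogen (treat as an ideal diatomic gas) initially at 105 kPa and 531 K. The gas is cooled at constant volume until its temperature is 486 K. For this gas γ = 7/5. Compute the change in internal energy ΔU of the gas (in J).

-3070 J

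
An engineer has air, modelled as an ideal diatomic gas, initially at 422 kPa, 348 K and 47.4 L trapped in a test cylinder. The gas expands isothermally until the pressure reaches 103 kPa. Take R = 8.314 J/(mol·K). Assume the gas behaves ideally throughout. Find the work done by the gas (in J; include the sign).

28200 J

n = P₁V₁/(RT₁) = 422×47.4/(8.314×348) = 6.91 mol.
Isothermal: T stays 348 K; PV = const ⇒ V₂ = 194 L, P₂ = 103 kPa.
W = nRT ln(V₂/V₁) = 6.91×8.314×348×ln(4.10) = 28200 J.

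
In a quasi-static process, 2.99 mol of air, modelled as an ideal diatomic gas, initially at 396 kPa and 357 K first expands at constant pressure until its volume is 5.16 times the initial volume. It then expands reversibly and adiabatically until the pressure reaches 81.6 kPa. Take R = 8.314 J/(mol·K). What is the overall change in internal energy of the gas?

V₁ = nRT₁/P₁ = 2.99×8.314×357/396 = 22.4 L.
Step 1 — Isobaric: P stays 396 kPa; V/T = const ⇒ T₂ = 1840 K, V₂ = 116 L.
W = PΔV = 396×(116−22.4) kPa·L = 36900 J.
ΔU = nCvΔT = 2.99×20.8×(1840−357) = 92300 J.
Q = ΔU + W = nCpΔT = 129000 J.
State after step 1: P = 396 kPa, V = 116 L, T = 1840 K.
Step 2 — Adiabatic: T₂/T₁ = (P₂/P₁)^((γ−1)/γ) ⇒ T₂ = 1840×(0.206)^0.286 = 1170 K; V₂ = 357 L.
ΔU = nCvΔT = 2.99×20.8×(1170−1840) = -41600 J.
Q = 0 for an adiabatic process, so W = −ΔU = 41600 J.
Net over both steps: W = 78500 J, Q = 129000 J, ΔU = 50700 J.

50700 J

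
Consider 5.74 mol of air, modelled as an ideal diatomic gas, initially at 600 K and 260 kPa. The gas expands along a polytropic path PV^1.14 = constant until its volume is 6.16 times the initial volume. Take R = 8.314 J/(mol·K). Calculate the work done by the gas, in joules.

V₁ = nRT₁/P₁ = 5.74×8.314×600/260 = 110 L.
Polytropic n=1.14: T₂ = T₁(V₁/V₂)^(n−1) = 600×(0.162)^0.14 = 465 K; P₂ = P₁(V₁/V₂)^n = 32.7 kPa.
W = (P₁V₁−P₂V₂)/(n−1) = (260×110−32.7×678)/0.14 = 46000 J.

46000 J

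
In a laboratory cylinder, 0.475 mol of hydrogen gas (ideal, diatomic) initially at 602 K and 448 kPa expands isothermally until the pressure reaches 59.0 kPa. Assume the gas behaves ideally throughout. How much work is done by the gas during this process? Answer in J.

4820 J

V₁ = nRT₁/P₁ = 0.475×8.314×602/448 = 5.31 L.
Isothermal: T stays 602 K; PV = const ⇒ V₂ = 40.3 L, P₂ = 59.0 kPa.
W = nRT ln(V₂/V₁) = 0.475×8.314×602×ln(7.59) = 4820 J.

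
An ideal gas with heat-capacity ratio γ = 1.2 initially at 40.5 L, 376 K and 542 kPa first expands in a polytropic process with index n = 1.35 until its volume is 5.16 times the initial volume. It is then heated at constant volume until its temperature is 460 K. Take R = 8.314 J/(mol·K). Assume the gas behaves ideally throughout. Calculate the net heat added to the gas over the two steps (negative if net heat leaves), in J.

n = P₁V₁/(RT₁) = 542×40.5/(8.314×376) = 7.02 mol.
Step 1 — Polytropic n=1.35: T₂ = T₁(V₁/V₂)^(n−1) = 376×(0.194)^0.35 = 212 K; P₂ = P₁(V₁/V₂)^n = 59.1 kPa.
W = (P₁V₁−P₂V₂)/(n−1) = (542×40.5−59.1×209)/0.35 = 27400 J.
ΔU = nCvΔT = 7.02×41.6×(212−376) = -48000 J.
Q = ΔU + W = -20600 J.
State after step 1: P = 59.1 kPa, V = 209 L, T = 212 K.
Step 2 — Isochoric: V stays 209 L; P/T = const ⇒ T₂ = 460 K, P₂ = 129 kPa.
W = 0 (no volume change).
ΔU = nCvΔT = 7.02×41.6×(460−212) = 72500 J.
Q = ΔU = 72500 J.
Net over both steps: W = 27400 J, Q = 51900 J, ΔU = 24500 J.

51900 J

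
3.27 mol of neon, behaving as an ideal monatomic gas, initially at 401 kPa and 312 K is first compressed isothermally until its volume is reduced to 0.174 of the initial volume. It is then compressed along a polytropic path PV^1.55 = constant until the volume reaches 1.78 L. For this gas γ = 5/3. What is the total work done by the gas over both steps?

V₁ = nRT₁/P₁ = 3.27×8.314×312/401 = 21.2 L.
Step 1 — Isothermal: T stays 312 K; PV = const ⇒ V₂ = 3.68 L, P₂ = 2300 kPa.
ΔU = 0 (ideal gas, T constant).
W = nRT ln(V₂/V₁) = 3.27×8.314×312×ln(0.174) = -14800 J.
Q = ΔU + W = -14800 J.
State after step 1: P = 2300 kPa, V = 3.68 L, T = 312 K.
Step 2 — Polytropic n=1.55: T₂ = T₁(V₁/V₂)^(n−1) = 312×(2.07)^0.55 = 465 K; P₂ = P₁(V₁/V₂)^n = 7110 kPa.
W = (P₁V₁−P₂V₂)/(n−1) = (2300×3.68−7110×1.78)/0.55 = -7570 J.
ΔU = nCvΔT = 3.27×12.5×(465−312) = 6250 J.
Q = ΔU + W = -1330 J.
Net over both steps: W = -22400 J, Q = -16200 J, ΔU = 6250 J.

-22400 J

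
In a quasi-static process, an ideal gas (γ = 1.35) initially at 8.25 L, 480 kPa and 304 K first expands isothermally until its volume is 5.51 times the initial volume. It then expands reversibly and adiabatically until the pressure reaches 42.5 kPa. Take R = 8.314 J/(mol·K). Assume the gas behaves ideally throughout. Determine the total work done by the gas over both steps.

n = P₁V₁/(RT₁) = 480×8.25/(8.314×304) = 1.57 mol.
Step 1 — Isothermal: T stays 304 K; PV = const ⇒ V₂ = 45.5 L, P₂ = 87.1 kPa.
ΔU = 0 (ideal gas, T constant).
W = nRT ln(V₂/V₁) = 1.57×8.314×304×ln(5.51) = 6760 J.
Q = ΔU + W = 6760 J.
State after step 1: P = 87.1 kPa, V = 45.5 L, T = 304 K.
Step 2 — Adiabatic: T₂/T₁ = (P₂/P₁)^((γ−1)/γ) ⇒ T₂ = 304×(0.488)^0.259 = 252 K; V₂ = 77.4 L.
ΔU = nCvΔT = 1.57×23.8×(252−304) = -1920 J.
Q = 0 for an adiabatic process, so W = −ΔU = 1920 J.
Net over both steps: W = 8680 J, Q = 6760 J, ΔU = -1920 J.

8680 J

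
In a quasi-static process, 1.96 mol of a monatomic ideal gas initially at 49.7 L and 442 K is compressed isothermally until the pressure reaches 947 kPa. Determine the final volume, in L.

P₁ = nRT₁/V₁ = 1.96×8.314×442/49.7 = 145 kPa.
Isothermal: T stays 442 K; PV = const ⇒ V₂ = 7.61 L, P₂ = 947 kPa.

7.61 L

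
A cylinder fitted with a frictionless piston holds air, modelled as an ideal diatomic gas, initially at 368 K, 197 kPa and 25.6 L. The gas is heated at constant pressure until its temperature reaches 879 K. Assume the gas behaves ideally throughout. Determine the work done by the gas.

7000 J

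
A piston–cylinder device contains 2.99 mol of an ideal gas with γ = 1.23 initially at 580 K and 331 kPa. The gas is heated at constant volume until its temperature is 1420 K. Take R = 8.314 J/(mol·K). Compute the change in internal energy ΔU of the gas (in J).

V₁ = nRT₁/P₁ = 2.99×8.314×580/331 = 43.6 L.
Isochoric: V stays 43.6 L; P/T = const ⇒ T₂ = 1420 K, P₂ = 810 kPa.
For an ideal gas ΔU = nCvΔT with Cv = R/(γ−1) = 36.1 J/(mol·K).
ΔU = 2.99×36.1×(1420−580) = 90800 J.

90800 J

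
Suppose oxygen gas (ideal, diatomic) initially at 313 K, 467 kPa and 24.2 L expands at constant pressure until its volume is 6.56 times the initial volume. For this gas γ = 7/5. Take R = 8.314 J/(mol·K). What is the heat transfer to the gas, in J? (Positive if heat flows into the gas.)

220000 J

n = P₁V₁/(RT₁) = 467×24.2/(8.314×313) = 4.34 mol.
Isobaric: P stays 467 kPa; V/T = const ⇒ T₂ = 2050 K, V₂ = 159 L.
W = PΔV = 467×(159−24.2) kPa·L = 62800 J.
ΔU = nCvΔT = 4.34×20.8×(2050−313) = 157000 J.
Q = ΔU + W = nCpΔT = 220000 J.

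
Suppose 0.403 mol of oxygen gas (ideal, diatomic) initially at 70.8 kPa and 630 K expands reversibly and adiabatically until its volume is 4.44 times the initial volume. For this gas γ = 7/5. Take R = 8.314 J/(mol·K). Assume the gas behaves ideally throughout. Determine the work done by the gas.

2370 J

V₁ = nRT₁/P₁ = 0.403×8.314×630/70.8 = 29.8 L.
Adiabatic: TV^(γ−1) = const ⇒ T₂ = 630×(0.225)^0.400 = 347 K; PV^γ = const ⇒ P₂ = 8.78 kPa.
ΔU = nCvΔT = 0.403×20.8×(347−630) = -2370 J.
Q = 0 for an adiabatic process, so W = −ΔU = 2370 J.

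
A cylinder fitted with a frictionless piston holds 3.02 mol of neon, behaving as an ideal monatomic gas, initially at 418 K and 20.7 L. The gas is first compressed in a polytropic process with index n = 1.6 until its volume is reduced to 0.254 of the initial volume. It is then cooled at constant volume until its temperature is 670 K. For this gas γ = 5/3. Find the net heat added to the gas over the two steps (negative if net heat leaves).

-12800 J

P₁ = nRT₁/V₁ = 3.02×8.314×418/20.7 = 507 kPa.
Step 1 — Polytropic n=1.6: T₂ = T₁(V₁/V₂)^(n−1) = 418×(3.94)^0.60 = 951 K; P₂ = P₁(V₁/V₂)^n = 4540 kPa.
W = (P₁V₁−P₂V₂)/(n−1) = (507×20.7−4540×5.26)/0.60 = -22300 J.
ΔU = nCvΔT = 3.02×12.5×(951−418) = 20100 J.
Q = ΔU + W = -2230 J.
State after step 1: P = 4540 kPa, V = 5.26 L, T = 951 K.
Step 2 — Isochoric: V stays 5.26 L; P/T = const ⇒ T₂ = 670 K, P₂ = 3200 kPa.
W = 0 (no volume change).
ΔU = nCvΔT = 3.02×12.5×(670−951) = -10600 J.
Q = ΔU = -10600 J.
Net over both steps: W = -22300 J, Q = -12800 J, ΔU = 9490 J.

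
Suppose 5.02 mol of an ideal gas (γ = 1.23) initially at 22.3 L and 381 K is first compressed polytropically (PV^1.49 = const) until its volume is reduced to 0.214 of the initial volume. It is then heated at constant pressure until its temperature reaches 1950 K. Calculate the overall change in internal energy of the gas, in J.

285000 J

P₁ = nRT₁/V₁ = 5.02×8.314×381/22.3 = 713 kPa.
Step 1 — Polytropic n=1.49: T₂ = T₁(V₁/V₂)^(n−1) = 381×(4.67)^0.49 = 811 K; P₂ = P₁(V₁/V₂)^n = 7090 kPa.
W = (P₁V₁−P₂V₂)/(n−1) = (713×22.3−7090×4.77)/0.49 = -36600 J.
ΔU = nCvΔT = 5.02×36.1×(811−381) = 78000 J.
Q = ΔU + W = 41400 J.
State after step 1: P = 7090 kPa, V = 4.77 L, T = 811 K.
Step 2 — Isobaric: P stays 7090 kPa; V/T = const ⇒ T₂ = 1950 K, V₂ = 11.5 L.
W = PΔV = 7090×(11.5−4.77) kPa·L = 47500 J.
ΔU = nCvΔT = 5.02×36.1×(1950−811) = 207000 J.
Q = ΔU + W = nCpΔT = 254000 J.
Net over both steps: W = 10900 J, Q = 296000 J, ΔU = 285000 J.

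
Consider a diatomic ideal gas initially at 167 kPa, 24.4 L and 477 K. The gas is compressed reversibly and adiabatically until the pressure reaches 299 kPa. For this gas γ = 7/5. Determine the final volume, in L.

Adiabatic: T₂/T₁ = (P₂/P₁)^((γ−1)/γ) ⇒ T₂ = 477×(1.79)^0.286 = 563 K; V₂ = 16.1 L.

16.1 L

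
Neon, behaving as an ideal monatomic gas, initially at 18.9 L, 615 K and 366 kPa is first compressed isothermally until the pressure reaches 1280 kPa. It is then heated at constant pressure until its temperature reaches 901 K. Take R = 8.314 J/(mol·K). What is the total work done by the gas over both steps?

n = P₁V₁/(RT₁) = 366×18.9/(8.314×615) = 1.35 mol.
Step 1 — Isothermal: T stays 615 K; PV = const ⇒ V₂ = 5.40 L, P₂ = 1280 kPa.
ΔU = 0 (ideal gas, T constant).
W = nRT ln(V₂/V₁) = 1.35×8.314×615×ln(0.286) = -8660 J.
Q = ΔU + W = -8660 J.
State after step 1: P = 1280 kPa, V = 5.40 L, T = 615 K.
Step 2 — Isobaric: P stays 1280 kPa; V/T = const ⇒ T₂ = 901 K, V₂ = 7.92 L.
W = PΔV = 1280×(7.92−5.40) kPa·L = 3220 J.
ΔU = nCvΔT = 1.35×12.5×(901−615) = 4830 J.
Q = ΔU + W = nCpΔT = 8040 J.
Net over both steps: W = -5440 J, Q = -618 J, ΔU = 4830 J.

-5440 J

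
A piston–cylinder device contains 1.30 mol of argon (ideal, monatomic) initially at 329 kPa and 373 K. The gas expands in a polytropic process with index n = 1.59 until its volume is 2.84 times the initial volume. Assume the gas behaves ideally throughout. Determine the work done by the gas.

V₁ = nRT₁/P₁ = 1.30×8.314×373/329 = 12.3 L.
Polytropic n=1.59: T₂ = T₁(V₁/V₂)^(n−1) = 373×(0.352)^0.59 = 201 K; P₂ = P₁(V₁/V₂)^n = 62.6 kPa.
W = (P₁V₁−P₂V₂)/(n−1) = (329×12.3−62.6×34.8)/0.59 = 3140 J.

3140 J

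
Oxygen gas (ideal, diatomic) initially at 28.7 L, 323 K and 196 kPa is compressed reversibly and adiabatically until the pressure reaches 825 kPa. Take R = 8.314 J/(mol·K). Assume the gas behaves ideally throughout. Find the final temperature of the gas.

487 K

Adiabatic: T₂/T₁ = (P₂/P₁)^((γ−1)/γ) ⇒ T₂ = 323×(4.21)^0.286 = 487 K; V₂ = 10.3 L.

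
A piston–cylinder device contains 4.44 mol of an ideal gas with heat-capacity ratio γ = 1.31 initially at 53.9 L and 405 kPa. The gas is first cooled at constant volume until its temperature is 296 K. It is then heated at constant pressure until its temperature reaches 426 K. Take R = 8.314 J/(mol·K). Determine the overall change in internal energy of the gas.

-19700 J

T₁ = P₁V₁/(nR) = 405×53.9/(4.44×8.314) = 591 K.
Step 1 — Isochoric: V stays 53.9 L; P/T = const ⇒ T₂ = 296 K, P₂ = 203 kPa.
W = 0 (no volume change).
ΔU = nCvΔT = 4.44×26.8×(296−591) = -35200 J.
Q = ΔU = -35200 J.
State after step 1: P = 203 kPa, V = 53.9 L, T = 296 K.
Step 2 — Isobaric: P stays 203 kPa; V/T = const ⇒ T₂ = 426 K, V₂ = 77.6 L.
W = PΔV = 203×(77.6−53.9) kPa·L = 4800 J.
ΔU = nCvΔT = 4.44×26.8×(426−296) = 15500 J.
Q = ΔU + W = nCpΔT = 20300 J.
Net over both steps: W = 4800 J, Q = -14900 J, ΔU = -19700 J.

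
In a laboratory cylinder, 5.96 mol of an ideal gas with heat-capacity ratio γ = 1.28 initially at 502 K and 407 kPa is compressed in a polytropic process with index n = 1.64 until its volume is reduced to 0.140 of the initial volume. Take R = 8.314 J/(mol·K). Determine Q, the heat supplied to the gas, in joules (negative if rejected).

126000 J

V₁ = nRT₁/P₁ = 5.96×8.314×502/407 = 61.1 L.
Polytropic n=1.64: T₂ = T₁(V₁/V₂)^(n−1) = 502×(7.14)^0.64 = 1770 K; P₂ = P₁(V₁/V₂)^n = 10200 kPa.
W = (P₁V₁−P₂V₂)/(n−1) = (407×61.1−10200×8.56)/0.64 = -97900 J.
ΔU = nCvΔT = 5.96×29.7×(1770−502) = 224000 J.
Q = ΔU + W = 126000 J.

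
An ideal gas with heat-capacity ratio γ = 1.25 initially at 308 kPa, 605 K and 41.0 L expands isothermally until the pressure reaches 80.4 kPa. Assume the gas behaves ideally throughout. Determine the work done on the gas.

n = P₁V₁/(RT₁) = 308×41.0/(8.314×605) = 2.51 mol.
Isothermal: T stays 605 K; PV = const ⇒ V₂ = 157 L, P₂ = 80.4 kPa.
W = nRT ln(V₂/V₁) = 2.51×8.314×605×ln(3.83) = 17000 J.
Work done on the gas = −W_by = -17000 J.

-17000 J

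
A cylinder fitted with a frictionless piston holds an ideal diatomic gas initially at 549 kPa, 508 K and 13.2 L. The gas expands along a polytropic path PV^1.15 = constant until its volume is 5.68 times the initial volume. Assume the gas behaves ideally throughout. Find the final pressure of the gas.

Polytropic n=1.15: T₂ = T₁(V₁/V₂)^(n−1) = 508×(0.176)^0.15 = 391 K; P₂ = P₁(V₁/V₂)^n = 74.5 kPa.

74.5 kPa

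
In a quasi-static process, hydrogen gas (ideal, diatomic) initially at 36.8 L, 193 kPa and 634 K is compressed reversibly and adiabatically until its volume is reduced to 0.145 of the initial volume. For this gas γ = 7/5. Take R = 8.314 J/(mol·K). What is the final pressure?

2880 kPa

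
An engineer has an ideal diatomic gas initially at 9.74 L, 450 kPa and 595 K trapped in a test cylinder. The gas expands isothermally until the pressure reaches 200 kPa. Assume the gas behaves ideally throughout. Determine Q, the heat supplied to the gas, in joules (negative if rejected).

n = P₁V₁/(RT₁) = 450×9.74/(8.314×595) = 0.886 mol.
Isothermal: T stays 595 K; PV = const ⇒ V₂ = 21.9 L, P₂ = 200 kPa.
ΔU = 0 (ideal gas, T constant).
W = nRT ln(V₂/V₁) = 0.886×8.314×595×ln(2.25) = 3550 J.
Q = ΔU + W = 3550 J.

3550 J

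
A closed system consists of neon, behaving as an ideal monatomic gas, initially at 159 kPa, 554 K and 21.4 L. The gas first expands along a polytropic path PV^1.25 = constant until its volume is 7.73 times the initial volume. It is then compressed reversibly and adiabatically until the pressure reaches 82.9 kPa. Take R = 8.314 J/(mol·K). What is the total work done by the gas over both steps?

1950 J

n = P₁V₁/(RT₁) = 159×21.4/(8.314×554) = 0.739 mol.
Step 1 — Polytropic n=1.25: T₂ = T₁(V₁/V₂)^(n−1) = 554×(0.129)^0.25 = 332 K; P₂ = P₁(V₁/V₂)^n = 12.3 kPa.
W = (P₁V₁−P₂V₂)/(n−1) = (159×21.4−12.3×165)/0.25 = 5450 J.
ΔU = nCvΔT = 0.739×12.5×(332−554) = -2040 J.
Q = ΔU + W = 3400 J.
State after step 1: P = 12.3 kPa, V = 165 L, T = 332 K.
Step 2 — Adiabatic: T₂/T₁ = (P₂/P₁)^((γ−1)/γ) ⇒ T₂ = 332×(6.72)^0.400 = 712 K; V₂ = 52.7 L.
ΔU = nCvΔT = 0.739×12.5×(712−332) = 3500 J.
Q = 0 for an adiabatic process, so W = −ΔU = -3500 J.
Net over both steps: W = 1950 J, Q = 3400 J, ΔU = 1450 J.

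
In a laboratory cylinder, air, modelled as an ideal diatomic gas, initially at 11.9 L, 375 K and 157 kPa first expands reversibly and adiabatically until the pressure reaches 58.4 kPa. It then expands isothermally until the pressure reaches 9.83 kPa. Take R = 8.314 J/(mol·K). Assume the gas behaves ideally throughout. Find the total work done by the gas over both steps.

3660 J

n = P₁V₁/(RT₁) = 157×11.9/(8.314×375) = 0.599 mol.
Step 1 — Adiabatic: T₂/T₁ = (P₂/P₁)^((γ−1)/γ) ⇒ T₂ = 375×(0.372)^0.286 = 283 K; V₂ = 24.1 L.
ΔU = nCvΔT = 0.599×20.8×(283−375) = -1150 J.
Q = 0 for an adiabatic process, so W = −ΔU = 1150 J.
State after step 1: P = 58.4 kPa, V = 24.1 L, T = 283 K.
Step 2 — Isothermal: T stays 283 K; PV = const ⇒ V₂ = 143 L, P₂ = 9.83 kPa.
ΔU = 0 (ideal gas, T constant).
W = nRT ln(V₂/V₁) = 0.599×8.314×283×ln(5.94) = 2510 J.
Q = ΔU + W = 2510 J.
Net over both steps: W = 3660 J, Q = 2510 J, ΔU = -1150 J.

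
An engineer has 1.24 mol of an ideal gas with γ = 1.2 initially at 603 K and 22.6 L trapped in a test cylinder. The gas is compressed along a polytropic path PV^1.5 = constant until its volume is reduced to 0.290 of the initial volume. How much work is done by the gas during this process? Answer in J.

P₁ = nRT₁/V₁ = 1.24×8.314×603/22.6 = 275 kPa.
Polytropic n=1.5: T₂ = T₁(V₁/V₂)^(n−1) = 603×(3.45)^0.50 = 1120 K; P₂ = P₁(V₁/V₂)^n = 1760 kPa.
W = (P₁V₁−P₂V₂)/(n−1) = (275×22.6−1760×6.55)/0.50 = -10700 J.

-10700 J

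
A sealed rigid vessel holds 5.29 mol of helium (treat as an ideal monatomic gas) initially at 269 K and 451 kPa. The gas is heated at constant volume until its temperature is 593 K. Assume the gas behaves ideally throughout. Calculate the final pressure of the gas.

994 kPa

V₁ = nRT₁/P₁ = 5.29×8.314×269/451 = 26.2 L.
Isochoric: V stays 26.2 L; P/T = const ⇒ T₂ = 593 K, P₂ = 994 kPa.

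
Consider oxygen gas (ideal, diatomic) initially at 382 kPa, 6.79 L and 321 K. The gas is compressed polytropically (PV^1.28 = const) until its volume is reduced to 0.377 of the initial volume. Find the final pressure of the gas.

1330 kPa

Polytropic n=1.28: T₂ = T₁(V₁/V₂)^(n−1) = 321×(2.65)^0.28 = 422 K; P₂ = P₁(V₁/V₂)^n = 1330 kPa.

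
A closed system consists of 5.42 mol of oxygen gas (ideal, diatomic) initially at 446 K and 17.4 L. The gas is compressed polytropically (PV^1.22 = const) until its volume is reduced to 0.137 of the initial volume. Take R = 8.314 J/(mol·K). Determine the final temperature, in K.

691 K

P₁ = nRT₁/V₁ = 5.42×8.314×446/17.4 = 1160 kPa.
Polytropic n=1.22: T₂ = T₁(V₁/V₂)^(n−1) = 446×(7.30)^0.22 = 691 K; P₂ = P₁(V₁/V₂)^n = 13100 kPa.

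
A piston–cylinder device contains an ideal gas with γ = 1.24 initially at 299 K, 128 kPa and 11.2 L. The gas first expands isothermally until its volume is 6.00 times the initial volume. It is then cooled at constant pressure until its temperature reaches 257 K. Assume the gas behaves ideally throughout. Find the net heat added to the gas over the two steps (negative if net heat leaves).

1530 J

n = P₁V₁/(RT₁) = 128×11.2/(8.314×299) = 0.577 mol.
Step 1 — Isothermal: T stays 299 K; PV = const ⇒ V₂ = 67.2 L, P₂ = 21.3 kPa.
ΔU = 0 (ideal gas, T constant).
W = nRT ln(V₂/V₁) = 0.577×8.314×299×ln(6.00) = 2570 J.
Q = ΔU + W = 2570 J.
State after step 1: P = 21.3 kPa, V = 67.2 L, T = 299 K.
Step 2 — Isobaric: P stays 21.3 kPa; V/T = const ⇒ T₂ = 257 K, V₂ = 57.8 L.
W = PΔV = 21.3×(57.8−67.2) kPa·L = -201 J.
ΔU = nCvΔT = 0.577×34.6×(257−299) = -839 J.
Q = ΔU + W = nCpΔT = -1040 J.
Net over both steps: W = 2370 J, Q = 1530 J, ΔU = -839 J.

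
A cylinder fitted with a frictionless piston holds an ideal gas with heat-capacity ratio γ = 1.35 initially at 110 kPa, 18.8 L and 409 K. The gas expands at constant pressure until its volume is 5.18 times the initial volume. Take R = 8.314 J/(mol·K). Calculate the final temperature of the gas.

Isobaric: P stays 110 kPa; V/T = const ⇒ T₂ = 2120 K, V₂ = 97.4 L.

2120 K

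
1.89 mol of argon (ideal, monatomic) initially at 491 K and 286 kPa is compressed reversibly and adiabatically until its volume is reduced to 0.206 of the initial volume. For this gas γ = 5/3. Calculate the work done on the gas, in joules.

21600 J

V₁ = nRT₁/P₁ = 1.89×8.314×491/286 = 27.0 L.
Adiabatic: TV^(γ−1) = const ⇒ T₂ = 491×(4.85)^0.667 = 1410 K; PV^γ = const ⇒ P₂ = 3980 kPa.
ΔU = nCvΔT = 1.89×12.5×(1410−491) = 21600 J.
Q = 0 for an adiabatic process, so W = −ΔU = -21600 J.
Work done on the gas = −W_by = 21600 J.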